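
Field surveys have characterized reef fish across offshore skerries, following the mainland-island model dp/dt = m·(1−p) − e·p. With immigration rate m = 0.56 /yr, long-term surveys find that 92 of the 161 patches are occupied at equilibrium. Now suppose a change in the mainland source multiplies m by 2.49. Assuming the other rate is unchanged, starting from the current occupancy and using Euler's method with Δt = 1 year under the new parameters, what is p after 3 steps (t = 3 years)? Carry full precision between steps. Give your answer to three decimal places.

Observed p* = 92/161 = 0.57143.
Balance m(1−p*) = e·p* gives e = m(1−p*)/p* = 0.56×0.42857/0.57143 = 0.42000.
Starting from p₀ = 0.57143; update p ← p + (dp/dt)·Δt with the new parameters.
p: 0.57143 → 0.92903  (Δp = +0.35760)
p: 0.92903 → 0.63780  (Δp = -0.29123)
p: 0.63780 → 0.87498  (Δp = +0.23718)

0.875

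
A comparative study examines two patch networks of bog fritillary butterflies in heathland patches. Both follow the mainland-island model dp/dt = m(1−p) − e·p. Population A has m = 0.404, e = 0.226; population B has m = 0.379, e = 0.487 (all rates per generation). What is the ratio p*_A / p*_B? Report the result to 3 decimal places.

1.465

A: p*_A = m/(m+e) = 0.404/0.6300 = 0.6413.
B: p*_B = 0.379/0.8660 = 0.4376.
p*_A / p*_B = 0.6413/0.4376 = 1.4653.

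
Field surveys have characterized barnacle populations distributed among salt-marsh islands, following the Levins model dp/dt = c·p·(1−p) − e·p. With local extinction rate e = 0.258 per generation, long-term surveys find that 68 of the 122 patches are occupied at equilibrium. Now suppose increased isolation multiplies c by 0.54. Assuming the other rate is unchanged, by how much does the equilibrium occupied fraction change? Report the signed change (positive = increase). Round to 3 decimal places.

-0.377

Observed p* = 68/122 = 0.55738.
Balance c(1−p*) = e gives c = e/(1 − 0.55738) = 0.258/0.44262 = 0.58289.
New p* = 1 − e/c = 1 − 0.25800/0.31476 = 0.18033.
Δp* = 0.18033 − 0.55738 = -0.37705.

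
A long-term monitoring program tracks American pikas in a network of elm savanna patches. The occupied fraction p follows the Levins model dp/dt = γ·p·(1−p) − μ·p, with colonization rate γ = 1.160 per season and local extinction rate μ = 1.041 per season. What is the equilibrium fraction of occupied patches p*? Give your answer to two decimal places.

0.10

At equilibrium, colonization balances extinction: γ·p*·(1−p*) = μ·p*.
So p* = 1 − μ/γ = 1 − 1.041/1.160 = 1 − 0.8974 = 0.1026.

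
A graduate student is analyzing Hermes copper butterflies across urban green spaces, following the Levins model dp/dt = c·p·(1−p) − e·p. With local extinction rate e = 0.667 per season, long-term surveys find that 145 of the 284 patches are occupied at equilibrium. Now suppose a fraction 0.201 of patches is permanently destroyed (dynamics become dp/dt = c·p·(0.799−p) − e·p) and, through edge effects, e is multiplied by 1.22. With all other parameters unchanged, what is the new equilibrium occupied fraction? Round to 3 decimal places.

Observed p* = 145/284 = 0.51056.
Balance c(1−p*) = e gives c = e/(1 − 0.51056) = 0.667/0.48944 = 1.36278.
New p* = 0.799 − e/c = 0.799 − 0.81374/1.36278 = 0.20188.

0.202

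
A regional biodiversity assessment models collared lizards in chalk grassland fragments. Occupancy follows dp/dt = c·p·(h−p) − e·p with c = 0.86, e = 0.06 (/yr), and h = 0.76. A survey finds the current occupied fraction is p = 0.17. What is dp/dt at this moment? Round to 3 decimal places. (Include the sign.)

Colonization term: c·p·(h−p) = 0.86×0.17×0.5900 = 0.08626.
Extinction term: e·p = 0.01020.
dp/dt = 0.08626 − 0.01020 = 0.07606.

0.076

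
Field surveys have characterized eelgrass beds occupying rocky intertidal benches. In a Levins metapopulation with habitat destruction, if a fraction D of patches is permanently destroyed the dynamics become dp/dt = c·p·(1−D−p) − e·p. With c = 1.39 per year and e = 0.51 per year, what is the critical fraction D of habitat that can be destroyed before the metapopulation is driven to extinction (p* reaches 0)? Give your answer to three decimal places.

0.633

The nontrivial equilibrium is p* = (1−D) − e/c; extinction occurs when this hits zero.
So D_crit = 1 − e/c = 1 − 0.51/1.39 = 1 − 0.3669 = 0.6331.
Note this equals the original equilibrium occupancy — the Levins extinction-debt result.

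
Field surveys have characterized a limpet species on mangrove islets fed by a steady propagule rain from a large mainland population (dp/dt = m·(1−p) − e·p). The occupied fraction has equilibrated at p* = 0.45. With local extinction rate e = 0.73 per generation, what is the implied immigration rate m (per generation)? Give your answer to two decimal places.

At equilibrium m(1−p*) = e·p*, so m = e·p*/(1−p*).
m = 0.73 × 0.45 / 0.5500 = 0.3285/0.5500 = 0.5973.

0.60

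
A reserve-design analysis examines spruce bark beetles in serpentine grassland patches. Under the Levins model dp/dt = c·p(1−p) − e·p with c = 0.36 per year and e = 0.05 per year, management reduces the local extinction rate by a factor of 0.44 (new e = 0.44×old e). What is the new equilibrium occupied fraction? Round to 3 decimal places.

0.939

Before: p* = 1 − 0.05/0.36 = 0.8611.
After the change, c = 0.36, e = 0.022, so p* = 1 − 0.022/0.36 = 0.9389.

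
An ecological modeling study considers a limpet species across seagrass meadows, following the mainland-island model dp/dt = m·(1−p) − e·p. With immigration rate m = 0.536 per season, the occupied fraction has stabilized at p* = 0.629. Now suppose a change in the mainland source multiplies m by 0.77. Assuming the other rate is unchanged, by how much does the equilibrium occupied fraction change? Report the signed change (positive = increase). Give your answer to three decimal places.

-0.063

Balance m(1−p*) = e·p* gives e = m(1−p*)/p* = 0.536×0.37100/0.62900 = 0.31615.
New p* = m/(m+e) = 0.41272/(0.41272+0.31615) = 0.56625.
Δp* = 0.56625 − 0.62900 = -0.06275.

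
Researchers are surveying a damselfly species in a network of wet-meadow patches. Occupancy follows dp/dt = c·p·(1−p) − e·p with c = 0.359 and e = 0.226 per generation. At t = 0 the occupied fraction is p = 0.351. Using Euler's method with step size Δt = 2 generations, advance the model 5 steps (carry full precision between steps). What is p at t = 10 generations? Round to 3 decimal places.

Update rule: p ← p + [c·p·(1−p) − e·p]·Δt with Δt = 2.
  1  |  dp/dt·Δt = +0.004908  |  p_1 = 0.355908
  2  |  dp/dt·Δt = +0.003722  |  p_2 = 0.359630
  3  |  dp/dt·Δt = +0.002800  |  p_3 = 0.362430
  4  |  dp/dt·Δt = +0.002093  |  p_4 = 0.364523
  5  |  dp/dt·Δt = +0.001557  |  p_5 = 0.366080

0.366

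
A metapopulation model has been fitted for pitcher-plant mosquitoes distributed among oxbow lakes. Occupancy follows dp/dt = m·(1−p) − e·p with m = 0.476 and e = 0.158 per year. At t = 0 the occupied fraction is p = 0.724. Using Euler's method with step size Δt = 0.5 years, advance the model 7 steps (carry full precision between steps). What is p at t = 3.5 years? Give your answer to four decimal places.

0.7489

Update rule: p ← p + [m·(1−p) − e·p]·Δt with Δt = 0.5.
p: 0.72400 → 0.73249  (Δp = +0.00849)
p: 0.73249 → 0.73829  (Δp = +0.00580)
p: 0.73829 → 0.74225  (Δp = +0.00396)
p: 0.74225 → 0.74496  (Δp = +0.00271)
p: 0.74496 → 0.74681  (Δp = +0.00185)
p: 0.74681 → 0.74807  (Δp = +0.00126)
p: 0.74807 → 0.74893  (Δp = +0.00086)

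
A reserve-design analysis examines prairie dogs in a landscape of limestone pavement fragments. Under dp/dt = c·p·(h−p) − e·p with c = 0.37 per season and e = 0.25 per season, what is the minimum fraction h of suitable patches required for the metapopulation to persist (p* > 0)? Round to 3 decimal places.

p* = h − e/c is positive only when h > e/c.
h_min = e/c = 0.25/0.37 = 0.6757.

0.676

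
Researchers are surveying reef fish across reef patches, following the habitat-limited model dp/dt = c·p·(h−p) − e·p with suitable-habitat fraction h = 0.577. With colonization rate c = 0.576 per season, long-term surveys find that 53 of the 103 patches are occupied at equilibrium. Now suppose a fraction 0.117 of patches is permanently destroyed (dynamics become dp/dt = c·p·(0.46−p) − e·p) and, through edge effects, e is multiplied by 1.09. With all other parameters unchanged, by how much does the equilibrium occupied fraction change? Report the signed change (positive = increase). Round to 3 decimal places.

-0.123

Observed p* = 53/103 = 0.51456.
Balance c(h−p*) = e gives e = 0.576×(0.577 − 0.51456) = 0.03597.
New p* = 0.46 − e/c = 0.46 − 0.03921/0.57600 = 0.39193.
Δp* = 0.39193 − 0.51456 = -0.12263.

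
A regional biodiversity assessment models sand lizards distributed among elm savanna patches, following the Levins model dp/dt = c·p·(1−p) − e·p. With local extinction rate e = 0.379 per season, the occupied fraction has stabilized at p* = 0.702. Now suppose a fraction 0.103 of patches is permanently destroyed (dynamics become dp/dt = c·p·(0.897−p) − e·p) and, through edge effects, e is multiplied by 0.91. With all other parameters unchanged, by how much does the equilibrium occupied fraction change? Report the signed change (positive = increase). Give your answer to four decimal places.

-0.0762

Balance c(1−p*) = e gives c = e/(1 − 0.70200) = 0.379/0.29800 = 1.27181.
New p* = 0.897 − e/c = 0.897 − 0.34489/1.27181 = 0.62582.
Δp* = 0.62582 − 0.70200 = -0.07618.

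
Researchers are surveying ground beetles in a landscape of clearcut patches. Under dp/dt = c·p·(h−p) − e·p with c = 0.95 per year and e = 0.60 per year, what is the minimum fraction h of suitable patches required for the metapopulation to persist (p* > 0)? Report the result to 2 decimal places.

0.63

p* = h − e/c is positive only when h > e/c.
h_min = e/c = 0.60/0.95 = 0.6316.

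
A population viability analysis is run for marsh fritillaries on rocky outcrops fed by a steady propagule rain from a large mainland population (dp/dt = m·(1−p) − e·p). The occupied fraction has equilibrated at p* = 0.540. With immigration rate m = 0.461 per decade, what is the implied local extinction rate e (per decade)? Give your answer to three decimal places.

At equilibrium m(1−p*) = e·p*, so e = m(1−p*)/p*.
e = 0.461 × 0.4600 / 0.540 = 0.3927.

0.393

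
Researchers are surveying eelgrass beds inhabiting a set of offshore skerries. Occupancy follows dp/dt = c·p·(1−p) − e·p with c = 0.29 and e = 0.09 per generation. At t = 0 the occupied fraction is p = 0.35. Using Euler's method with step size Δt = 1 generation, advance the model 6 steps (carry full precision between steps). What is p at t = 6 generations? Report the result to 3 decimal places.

0.538

Update rule: p ← p + [c·p·(1−p) − e·p]·Δt with Δt = 1.
t = 1: p = 0.35000 + (+0.03447) = 0.38447
t = 2: p = 0.38447 + (+0.03403) = 0.41850
t = 3: p = 0.41850 + (+0.03291) = 0.45141
t = 4: p = 0.45141 + (+0.03119) = 0.48260
t = 5: p = 0.48260 + (+0.02898) = 0.51158
t = 6: p = 0.51158 + (+0.02642) = 0.53800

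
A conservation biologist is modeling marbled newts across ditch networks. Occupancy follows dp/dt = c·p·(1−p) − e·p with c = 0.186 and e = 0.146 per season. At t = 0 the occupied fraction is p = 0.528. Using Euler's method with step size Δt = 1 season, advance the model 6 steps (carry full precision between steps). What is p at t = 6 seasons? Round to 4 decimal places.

Update rule: p ← p + [c·p·(1−p) − e·p]·Δt with Δt = 1.
  1  |  dp/dt·Δt = -0.030734  |  p_1 = 0.497266
  2  |  dp/dt·Δt = -0.026102  |  p_2 = 0.471164
  3  |  dp/dt·Δt = -0.022445  |  p_3 = 0.448719
  4  |  dp/dt·Δt = -0.019502  |  p_4 = 0.429217
  5  |  dp/dt·Δt = -0.017098  |  p_5 = 0.412120
  6  |  dp/dt·Δt = -0.015106  |  p_6 = 0.397014

0.3970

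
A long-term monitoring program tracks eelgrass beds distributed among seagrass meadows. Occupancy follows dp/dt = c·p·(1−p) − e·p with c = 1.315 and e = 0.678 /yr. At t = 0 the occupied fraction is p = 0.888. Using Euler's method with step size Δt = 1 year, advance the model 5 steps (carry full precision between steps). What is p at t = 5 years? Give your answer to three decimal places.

0.483

Update rule: p ← p + [c·p·(1−p) − e·p]·Δt with Δt = 1.
t = 1: p = 0.88800 + (-0.47128) = 0.41672
t = 2: p = 0.41672 + (+0.03709) = 0.45381
t = 3: p = 0.45381 + (+0.01826) = 0.47207
t = 4: p = 0.47207 + (+0.00766) = 0.47973
t = 5: p = 0.47973 + (+0.00295) = 0.48268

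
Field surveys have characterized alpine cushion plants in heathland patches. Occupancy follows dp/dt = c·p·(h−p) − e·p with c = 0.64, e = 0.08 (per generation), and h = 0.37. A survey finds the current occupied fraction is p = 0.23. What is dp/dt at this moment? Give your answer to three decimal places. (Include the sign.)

Colonization term: c·p·(h−p) = 0.64×0.23×0.1400 = 0.02061.
Extinction term: e·p = 0.01840.
dp/dt = 0.02061 − 0.01840 = 0.00221.

0.002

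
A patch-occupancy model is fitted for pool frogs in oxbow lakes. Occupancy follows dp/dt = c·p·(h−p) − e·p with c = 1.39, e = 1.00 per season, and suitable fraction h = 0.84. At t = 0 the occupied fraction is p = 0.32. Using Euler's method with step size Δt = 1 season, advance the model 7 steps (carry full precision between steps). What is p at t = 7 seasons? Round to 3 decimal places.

0.141

Update rule: p ← p + [c·p·(h−p) − e·p]·Δt with Δt = 1.
step 1: Δp = -0.08870, p = 0.23130
step 2: Δp = -0.03560, p = 0.19570
step 3: Δp = -0.02044, p = 0.17526
step 4: Δp = -0.01332, p = 0.16194
step 5: Δp = -0.00931, p = 0.15263
step 6: Δp = -0.00680, p = 0.14583
step 7: Δp = -0.00512, p = 0.14071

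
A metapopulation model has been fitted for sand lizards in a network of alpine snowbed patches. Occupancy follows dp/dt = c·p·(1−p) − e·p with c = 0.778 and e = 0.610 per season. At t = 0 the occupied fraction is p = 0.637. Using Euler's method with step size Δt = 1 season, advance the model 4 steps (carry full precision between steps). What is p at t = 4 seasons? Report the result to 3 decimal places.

0.293

Update rule: p ← p + [c·p·(1−p) − e·p]·Δt with Δt = 1.
  1  |  dp/dt·Δt = -0.208672  |  p_1 = 0.428328
  2  |  dp/dt·Δt = -0.070776  |  p_2 = 0.357551
  3  |  dp/dt·Δt = -0.039393  |  p_3 = 0.318158
  4  |  dp/dt·Δt = -0.025302  |  p_4 = 0.292856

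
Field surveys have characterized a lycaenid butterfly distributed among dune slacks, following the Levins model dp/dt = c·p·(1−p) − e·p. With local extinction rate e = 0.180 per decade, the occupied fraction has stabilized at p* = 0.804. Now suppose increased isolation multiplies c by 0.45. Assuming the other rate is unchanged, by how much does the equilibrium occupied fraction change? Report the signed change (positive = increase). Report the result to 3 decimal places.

Balance c(1−p*) = e gives c = e/(1 − 0.80400) = 0.180/0.19600 = 0.91837.
New p* = 1 − e/c = 1 − 0.18000/0.41327 = 0.56445.
Δp* = 0.56445 − 0.80400 = -0.23955.

-0.240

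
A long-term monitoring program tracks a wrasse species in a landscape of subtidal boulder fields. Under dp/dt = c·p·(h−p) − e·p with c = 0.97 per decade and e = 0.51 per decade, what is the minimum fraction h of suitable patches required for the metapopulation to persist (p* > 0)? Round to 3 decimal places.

0.526

p* = h − e/c is positive only when h > e/c.
h_min = e/c = 0.51/0.97 = 0.5258.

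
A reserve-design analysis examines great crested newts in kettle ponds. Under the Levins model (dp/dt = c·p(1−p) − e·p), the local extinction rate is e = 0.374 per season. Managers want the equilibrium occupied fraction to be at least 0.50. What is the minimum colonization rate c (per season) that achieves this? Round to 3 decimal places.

0.748

p* = 1 − e/c ≥ 0.50 requires e/c ≤ 0.5000, i.e. c ≥ e/0.5000.
c_min = 0.374/0.5000 = 0.7480.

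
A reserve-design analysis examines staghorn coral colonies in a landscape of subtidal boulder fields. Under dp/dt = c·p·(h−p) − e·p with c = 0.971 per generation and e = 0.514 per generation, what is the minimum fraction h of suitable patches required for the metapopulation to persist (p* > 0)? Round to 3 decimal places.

p* = h − e/c is positive only when h > e/c.
h_min = e/c = 0.514/0.971 = 0.5294.

0.529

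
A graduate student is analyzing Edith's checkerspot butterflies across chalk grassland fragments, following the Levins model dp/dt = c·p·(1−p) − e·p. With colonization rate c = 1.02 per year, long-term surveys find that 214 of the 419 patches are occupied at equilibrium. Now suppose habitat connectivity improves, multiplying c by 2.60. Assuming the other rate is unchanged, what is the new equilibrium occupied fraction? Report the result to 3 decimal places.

0.812

Observed p* = 214/419 = 0.51074.
Balance c(1−p*) = e gives e = 1.02×(1 − 0.51074) = 0.49905.
New p* = 1 − e/c = 1 − 0.49905/2.65200 = 0.81182.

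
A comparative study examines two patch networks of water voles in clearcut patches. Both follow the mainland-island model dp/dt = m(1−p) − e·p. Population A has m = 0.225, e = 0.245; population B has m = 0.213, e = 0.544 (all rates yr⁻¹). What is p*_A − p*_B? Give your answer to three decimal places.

0.197

A: p*_A = m/(m+e) = 0.225/0.4700 = 0.4787.
B: p*_B = 0.213/0.7570 = 0.2814.
p*_A − p*_B = 0.4787 − 0.2814 = 0.1973.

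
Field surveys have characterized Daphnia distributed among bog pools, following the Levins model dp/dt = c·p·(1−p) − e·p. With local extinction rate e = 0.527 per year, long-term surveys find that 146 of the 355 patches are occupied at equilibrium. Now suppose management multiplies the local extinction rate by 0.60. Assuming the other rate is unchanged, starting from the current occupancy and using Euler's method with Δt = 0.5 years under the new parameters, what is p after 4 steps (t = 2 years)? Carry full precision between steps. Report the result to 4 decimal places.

Observed p* = 146/355 = 0.41127.
Balance c(1−p*) = e gives c = e/(1 − 0.41127) = 0.527/0.58873 = 0.89514.
Starting from p₀ = 0.41127; update p ← p + (dp/dt)·Δt with the new parameters.
p: 0.41127 → 0.45462  (Δp = +0.04335)
p: 0.45462 → 0.49371  (Δp = +0.03910)
p: 0.49371 → 0.52753  (Δp = +0.03382)
p: 0.52753 → 0.55568  (Δp = +0.02815)

0.5557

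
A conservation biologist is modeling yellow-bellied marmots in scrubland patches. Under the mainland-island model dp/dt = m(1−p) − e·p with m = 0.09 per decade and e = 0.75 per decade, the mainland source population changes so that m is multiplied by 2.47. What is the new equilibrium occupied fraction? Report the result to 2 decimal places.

Before: p* = 0.09/(0.09+0.75) = 0.1071.
After: m = 0.2223, e = 0.75; p* = 0.2223/0.9723 = 0.2286.

0.23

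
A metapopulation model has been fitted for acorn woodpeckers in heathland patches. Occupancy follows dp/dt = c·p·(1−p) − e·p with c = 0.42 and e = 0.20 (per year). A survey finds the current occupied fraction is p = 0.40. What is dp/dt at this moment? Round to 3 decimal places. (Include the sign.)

0.021

Colonization term: c·p·(1−p) = 0.42×0.40×0.6000 = 0.10080.
Extinction term: e·p = 0.08000.
dp/dt = 0.10080 − 0.08000 = 0.02080.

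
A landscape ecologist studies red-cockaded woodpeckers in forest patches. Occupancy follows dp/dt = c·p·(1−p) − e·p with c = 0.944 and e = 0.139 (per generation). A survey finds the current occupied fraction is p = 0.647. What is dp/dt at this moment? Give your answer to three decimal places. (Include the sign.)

0.126

Colonization term: c·p·(1−p) = 0.944×0.647×0.3530 = 0.21560.
Extinction term: e·p = 0.08993.
dp/dt = 0.21560 − 0.08993 = 0.12567.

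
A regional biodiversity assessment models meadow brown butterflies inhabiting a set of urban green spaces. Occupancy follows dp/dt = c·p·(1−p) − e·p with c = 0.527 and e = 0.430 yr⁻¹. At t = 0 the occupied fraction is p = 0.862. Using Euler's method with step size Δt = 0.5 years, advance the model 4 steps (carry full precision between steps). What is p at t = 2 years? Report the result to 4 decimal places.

Update rule: p ← p + [c·p·(1−p) − e·p]·Δt with Δt = 0.5.
t = 0.5: p = 0.86200 + (-0.15399) = 0.70801
t = 1: p = 0.70801 + (-0.09775) = 0.61027
t = 1.5: p = 0.61027 + (-0.06854) = 0.54173
t = 2: p = 0.54173 + (-0.05106) = 0.49067

0.4907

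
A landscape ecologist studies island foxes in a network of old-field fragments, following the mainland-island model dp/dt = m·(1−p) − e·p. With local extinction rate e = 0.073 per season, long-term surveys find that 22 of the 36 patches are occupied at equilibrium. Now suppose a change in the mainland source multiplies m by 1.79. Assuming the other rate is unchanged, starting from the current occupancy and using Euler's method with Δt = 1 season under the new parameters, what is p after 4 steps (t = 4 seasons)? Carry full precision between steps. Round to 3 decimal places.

0.703

Observed p* = 22/36 = 0.61111.
Balance m(1−p*) = e·p* gives m = e·p*/(1−p*) = 0.073×0.61111/0.38889 = 0.11471.
Starting from p₀ = 0.61111; update p ← p + (dp/dt)·Δt with the new parameters.
step 1: Δp = +0.03524, p = 0.64635
step 2: Δp = +0.02543, p = 0.67179
step 3: Δp = +0.01835, p = 0.69014
step 4: Δp = +0.01325, p = 0.70339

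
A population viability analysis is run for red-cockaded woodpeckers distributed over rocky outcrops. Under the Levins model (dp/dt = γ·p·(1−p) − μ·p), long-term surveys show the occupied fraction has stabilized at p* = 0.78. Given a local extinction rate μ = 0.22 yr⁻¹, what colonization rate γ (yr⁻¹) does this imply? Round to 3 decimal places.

At equilibrium γ(1−p*) = μ, so γ = μ/(1−p*).
γ = 0.22/(1 − 0.78) = 0.22/0.2200 = 1.0000.

1.000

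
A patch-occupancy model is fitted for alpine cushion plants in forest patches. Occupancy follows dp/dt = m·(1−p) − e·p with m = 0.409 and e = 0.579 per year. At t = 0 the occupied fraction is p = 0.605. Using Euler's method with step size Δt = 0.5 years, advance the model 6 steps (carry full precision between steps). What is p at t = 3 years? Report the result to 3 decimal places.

Update rule: p ← p + [m·(1−p) − e·p]·Δt with Δt = 0.5.
p: 0.60500 → 0.51063  (Δp = -0.09437)
p: 0.51063 → 0.46288  (Δp = -0.04775)
p: 0.46288 → 0.43872  (Δp = -0.02416)
p: 0.43872 → 0.42649  (Δp = -0.01223)
p: 0.42649 → 0.42030  (Δp = -0.00619)
p: 0.42030 → 0.41717  (Δp = -0.00313)

0.417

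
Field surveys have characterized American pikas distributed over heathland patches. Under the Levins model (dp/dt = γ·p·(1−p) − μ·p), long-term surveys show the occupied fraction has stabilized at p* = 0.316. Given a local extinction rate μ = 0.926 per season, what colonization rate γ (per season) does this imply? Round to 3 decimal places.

1.354

At equilibrium γ(1−p*) = μ, so γ = μ/(1−p*).
γ = 0.926/(1 − 0.316) = 0.926/0.6840 = 1.3538.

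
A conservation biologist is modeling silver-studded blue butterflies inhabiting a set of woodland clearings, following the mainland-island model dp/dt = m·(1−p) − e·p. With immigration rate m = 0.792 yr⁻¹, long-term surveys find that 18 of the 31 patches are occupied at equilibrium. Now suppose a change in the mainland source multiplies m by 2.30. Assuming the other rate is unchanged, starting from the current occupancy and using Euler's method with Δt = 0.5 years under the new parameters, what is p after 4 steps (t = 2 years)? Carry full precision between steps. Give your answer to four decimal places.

0.7608

Observed p* = 18/31 = 0.58065.
Balance m(1−p*) = e·p* gives e = m(1−p*)/p* = 0.792×0.41935/0.58065 = 0.57200.
Starting from p₀ = 0.58065; update p ← p + (dp/dt)·Δt with the new parameters.
step 1: Δp = +0.21588, p = 0.79653
step 2: Δp = -0.04249, p = 0.75404
step 3: Δp = +0.00836, p = 0.76240
step 4: Δp = -0.00165, p = 0.76076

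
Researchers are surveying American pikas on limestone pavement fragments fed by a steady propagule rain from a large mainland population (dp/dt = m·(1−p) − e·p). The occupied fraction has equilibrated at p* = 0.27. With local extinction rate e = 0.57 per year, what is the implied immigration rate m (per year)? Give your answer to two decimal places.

At equilibrium m(1−p*) = e·p*, so m = e·p*/(1−p*).
m = 0.57 × 0.27 / 0.7300 = 0.1539/0.7300 = 0.2108.

0.21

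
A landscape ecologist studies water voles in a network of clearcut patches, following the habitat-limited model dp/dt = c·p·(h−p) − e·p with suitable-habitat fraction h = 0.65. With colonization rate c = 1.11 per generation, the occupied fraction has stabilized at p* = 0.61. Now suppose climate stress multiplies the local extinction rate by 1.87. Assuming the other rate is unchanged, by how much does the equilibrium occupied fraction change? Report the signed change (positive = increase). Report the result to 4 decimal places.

Balance c(h−p*) = e gives e = 1.11×(0.65 − 0.61000) = 0.04440.
New p* = 0.65 − e/c = 0.65 − 0.08303/1.11000 = 0.57520.
Δp* = 0.57520 − 0.61000 = -0.03480.

-0.0348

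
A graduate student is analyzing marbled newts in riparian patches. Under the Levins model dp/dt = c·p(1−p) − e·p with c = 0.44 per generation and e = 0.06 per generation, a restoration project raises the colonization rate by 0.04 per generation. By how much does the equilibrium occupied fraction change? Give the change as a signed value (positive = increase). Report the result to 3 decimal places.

0.011

Before: p* = 1 − 0.06/0.44 = 0.8636.
After the change, c = 0.48, e = 0.06, so p* = 1 − 0.06/0.48 = 0.8750.
Δp* = 0.8750 − 0.8636 = +0.0114.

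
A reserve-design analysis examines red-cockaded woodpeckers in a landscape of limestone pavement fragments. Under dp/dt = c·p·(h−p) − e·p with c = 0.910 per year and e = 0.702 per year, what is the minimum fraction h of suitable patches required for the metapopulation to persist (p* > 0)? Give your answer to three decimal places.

0.771

p* = h − e/c is positive only when h > e/c.
h_min = e/c = 0.702/0.910 = 0.7714.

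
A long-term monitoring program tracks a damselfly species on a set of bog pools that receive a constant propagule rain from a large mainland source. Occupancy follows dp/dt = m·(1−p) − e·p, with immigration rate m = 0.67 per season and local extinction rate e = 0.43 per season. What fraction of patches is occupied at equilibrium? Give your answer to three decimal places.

Setting dp/dt = 0: m − m·p* = e·p*, so m = (m+e)·p*.
p* = m/(m+e) = 0.67/(0.67+0.43) = 0.67/1.1000 = 0.6091.

0.609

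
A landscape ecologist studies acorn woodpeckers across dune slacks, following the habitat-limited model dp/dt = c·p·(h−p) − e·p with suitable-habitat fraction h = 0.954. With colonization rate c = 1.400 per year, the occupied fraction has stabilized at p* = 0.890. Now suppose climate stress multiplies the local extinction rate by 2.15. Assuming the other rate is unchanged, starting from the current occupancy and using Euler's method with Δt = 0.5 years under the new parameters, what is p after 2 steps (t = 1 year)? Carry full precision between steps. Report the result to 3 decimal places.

0.828

Balance c(h−p*) = e gives e = 1.400×(0.954 − 0.89000) = 0.08960.
Starting from p₀ = 0.89000; update p ← p + (dp/dt)·Δt with the new parameters.
  1  |  dp/dt·Δt = -0.045853  |  p_1 = 0.844147
  2  |  dp/dt·Δt = -0.016396  |  p_2 = 0.827751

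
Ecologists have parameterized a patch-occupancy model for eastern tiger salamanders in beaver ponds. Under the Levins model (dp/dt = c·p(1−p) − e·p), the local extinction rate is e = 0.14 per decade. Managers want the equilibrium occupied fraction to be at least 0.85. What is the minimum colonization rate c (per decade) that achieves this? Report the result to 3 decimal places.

0.933

p* = 1 − e/c ≥ 0.85 requires e/c ≤ 0.1500, i.e. c ≥ e/0.1500.
c_min = 0.14/0.1500 = 0.9333.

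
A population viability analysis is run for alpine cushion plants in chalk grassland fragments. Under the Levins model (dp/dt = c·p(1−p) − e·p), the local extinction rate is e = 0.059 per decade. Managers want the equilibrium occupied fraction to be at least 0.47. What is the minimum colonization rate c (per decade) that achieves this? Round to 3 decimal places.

p* = 1 − e/c ≥ 0.47 requires e/c ≤ 0.5300, i.e. c ≥ e/0.5300.
c_min = 0.059/0.5300 = 0.1113.

0.111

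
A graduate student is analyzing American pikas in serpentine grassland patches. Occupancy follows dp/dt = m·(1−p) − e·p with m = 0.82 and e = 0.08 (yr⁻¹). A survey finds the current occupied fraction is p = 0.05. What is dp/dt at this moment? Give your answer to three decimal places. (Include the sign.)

Colonization term: m·(1−p) = 0.82×0.9500 = 0.77900.
Extinction term: e·p = 0.00400.
dp/dt = 0.77900 − 0.00400 = 0.77500.

0.775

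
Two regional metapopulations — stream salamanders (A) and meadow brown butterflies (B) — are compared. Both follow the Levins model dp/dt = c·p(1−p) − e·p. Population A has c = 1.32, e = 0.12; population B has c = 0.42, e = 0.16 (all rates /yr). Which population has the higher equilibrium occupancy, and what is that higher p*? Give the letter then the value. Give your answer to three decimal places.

A: p*_A = 1 − 0.12/1.32 = 0.9091.
B: p*_B = 1 − 0.16/0.42 = 0.6190.
A is higher at 0.9091.

A, 0.909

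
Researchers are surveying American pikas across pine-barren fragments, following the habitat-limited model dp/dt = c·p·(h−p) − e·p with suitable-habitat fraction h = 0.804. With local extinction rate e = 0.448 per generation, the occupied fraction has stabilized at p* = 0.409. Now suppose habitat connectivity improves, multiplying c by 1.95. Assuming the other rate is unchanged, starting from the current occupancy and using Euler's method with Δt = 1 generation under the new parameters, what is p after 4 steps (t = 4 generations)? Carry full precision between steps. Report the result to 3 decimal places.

Balance c(h−p*) = e gives c = e/(0.804 − 0.40900) = 0.448/0.39500 = 1.13418.
Starting from p₀ = 0.40900; update p ← p + (dp/dt)·Δt with the new parameters.
p: 0.40900 → 0.58307  (Δp = +0.17407)
p: 0.58307 → 0.60675  (Δp = +0.02368)
p: 0.60675 → 0.59962  (Δp = -0.00714)
p: 0.59962 → 0.60203  (Δp = +0.00241)

0.602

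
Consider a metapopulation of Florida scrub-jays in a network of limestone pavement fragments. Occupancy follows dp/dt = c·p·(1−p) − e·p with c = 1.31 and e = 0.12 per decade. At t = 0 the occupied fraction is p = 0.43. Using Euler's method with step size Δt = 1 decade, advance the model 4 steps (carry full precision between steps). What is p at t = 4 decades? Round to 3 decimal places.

Update rule: p ← p + [c·p·(1−p) − e·p]·Δt with Δt = 1.
  1  |  dp/dt·Δt = +0.269481  |  p_1 = 0.699481
  2  |  dp/dt·Δt = +0.191434  |  p_2 = 0.890915
  3  |  dp/dt·Δt = +0.020403  |  p_3 = 0.911318
  4  |  dp/dt·Δt = -0.003487  |  p_4 = 0.907831

0.908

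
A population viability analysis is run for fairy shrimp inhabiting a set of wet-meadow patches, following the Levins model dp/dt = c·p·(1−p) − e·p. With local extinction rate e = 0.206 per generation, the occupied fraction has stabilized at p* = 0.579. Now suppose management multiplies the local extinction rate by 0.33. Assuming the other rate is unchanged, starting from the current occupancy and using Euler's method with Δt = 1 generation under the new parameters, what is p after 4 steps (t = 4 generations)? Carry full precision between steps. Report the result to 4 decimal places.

Balance c(1−p*) = e gives c = e/(1 − 0.57900) = 0.206/0.42100 = 0.48931.
Starting from p₀ = 0.57900; update p ← p + (dp/dt)·Δt with the new parameters.
p: 0.57900 → 0.65891  (Δp = +0.07991)
p: 0.65891 → 0.72409  (Δp = +0.06518)
p: 0.72409 → 0.77262  (Δp = +0.04853)
p: 0.77262 → 0.80606  (Δp = +0.03344)

0.8061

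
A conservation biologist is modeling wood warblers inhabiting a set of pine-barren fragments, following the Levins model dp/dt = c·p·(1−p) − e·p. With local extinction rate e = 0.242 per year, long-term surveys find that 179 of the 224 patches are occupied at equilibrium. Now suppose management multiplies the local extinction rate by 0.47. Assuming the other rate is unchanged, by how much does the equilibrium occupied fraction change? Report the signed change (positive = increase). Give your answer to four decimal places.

Observed p* = 179/224 = 0.79911.
Balance c(1−p*) = e gives c = e/(1 − 0.79911) = 0.242/0.20089 = 1.20464.
New p* = 1 − e/c = 1 − 0.11374/1.20464 = 0.90558.
Δp* = 0.90558 − 0.79911 = +0.10647.

0.1065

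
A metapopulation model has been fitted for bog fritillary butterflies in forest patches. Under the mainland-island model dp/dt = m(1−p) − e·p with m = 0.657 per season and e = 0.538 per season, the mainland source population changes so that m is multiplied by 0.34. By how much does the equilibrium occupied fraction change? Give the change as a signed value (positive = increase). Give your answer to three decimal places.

Before: p* = 0.657/(0.657+0.538) = 0.5498.
After: m = 0.22338, e = 0.538; p* = 0.22338/0.7614 = 0.2934.
Δp* = 0.2934 − 0.5498 = -0.2564.

-0.256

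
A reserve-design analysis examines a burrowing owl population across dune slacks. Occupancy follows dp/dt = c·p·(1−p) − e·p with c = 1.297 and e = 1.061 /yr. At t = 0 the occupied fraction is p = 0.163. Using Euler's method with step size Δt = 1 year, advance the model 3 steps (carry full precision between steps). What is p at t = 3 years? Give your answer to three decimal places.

Update rule: p ← p + [c·p·(1−p) − e·p]·Δt with Δt = 1.
  1  |  dp/dt·Δt = +0.004008  |  p_1 = 0.167008
  2  |  dp/dt·Δt = +0.003238  |  p_2 = 0.170246
  3  |  dp/dt·Δt = +0.002586  |  p_3 = 0.172833

0.173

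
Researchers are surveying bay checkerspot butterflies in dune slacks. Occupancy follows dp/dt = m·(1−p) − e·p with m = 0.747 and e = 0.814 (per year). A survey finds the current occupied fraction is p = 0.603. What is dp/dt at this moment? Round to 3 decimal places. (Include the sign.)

-0.194

Colonization term: m·(1−p) = 0.747×0.3970 = 0.29656.
Extinction term: e·p = 0.49084.
dp/dt = 0.29656 − 0.49084 = -0.19428.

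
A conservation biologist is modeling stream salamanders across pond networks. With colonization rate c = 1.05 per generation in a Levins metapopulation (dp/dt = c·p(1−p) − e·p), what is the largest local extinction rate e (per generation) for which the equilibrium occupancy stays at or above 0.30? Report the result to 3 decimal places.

1 − e/c ≥ 0.30 ⇒ e ≤ c(1 − 0.30) = 1.05 × 0.7000.
e_max = 0.7350.

0.735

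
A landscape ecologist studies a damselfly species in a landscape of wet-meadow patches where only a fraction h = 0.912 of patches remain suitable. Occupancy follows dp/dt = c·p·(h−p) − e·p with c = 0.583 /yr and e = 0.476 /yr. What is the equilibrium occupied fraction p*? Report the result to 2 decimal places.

0.10

Setting dp/dt = 0 and dividing by p* gives c·(h−p*) = e.
So p* = h − e/c = 0.912 − 0.476/0.583 = 0.912 − 0.8165 = 0.0955.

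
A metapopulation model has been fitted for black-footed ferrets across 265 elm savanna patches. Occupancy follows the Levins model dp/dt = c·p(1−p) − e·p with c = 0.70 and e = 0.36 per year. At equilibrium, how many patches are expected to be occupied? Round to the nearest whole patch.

129

p* = 1 − e/c = 1 − 0.36/0.70 = 0.4857.
Expected occupied patches = N × p* = 265 × 0.4857 = 128.71 ≈ 129.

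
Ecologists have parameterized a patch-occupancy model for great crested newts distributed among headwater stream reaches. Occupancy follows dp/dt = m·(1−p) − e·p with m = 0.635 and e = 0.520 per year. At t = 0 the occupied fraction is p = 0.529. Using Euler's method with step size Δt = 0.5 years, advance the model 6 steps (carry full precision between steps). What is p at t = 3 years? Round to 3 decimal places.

Update rule: p ← p + [m·(1−p) − e·p]·Δt with Δt = 0.5.
p: 0.52900 → 0.54100  (Δp = +0.01200)
p: 0.54100 → 0.54607  (Δp = +0.00507)
p: 0.54607 → 0.54822  (Δp = +0.00214)
p: 0.54822 → 0.54912  (Δp = +0.00091)
p: 0.54912 → 0.54950  (Δp = +0.00038)
p: 0.54950 → 0.54967  (Δp = +0.00016)

0.550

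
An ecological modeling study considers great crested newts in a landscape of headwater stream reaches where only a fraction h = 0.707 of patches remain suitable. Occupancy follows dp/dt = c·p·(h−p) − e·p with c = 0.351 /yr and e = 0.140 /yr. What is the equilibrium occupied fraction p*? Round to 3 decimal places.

Setting dp/dt = 0 and dividing by p* gives c·(h−p*) = e.
So p* = h − e/c = 0.707 − 0.140/0.351 = 0.707 − 0.3989 = 0.3081.

0.308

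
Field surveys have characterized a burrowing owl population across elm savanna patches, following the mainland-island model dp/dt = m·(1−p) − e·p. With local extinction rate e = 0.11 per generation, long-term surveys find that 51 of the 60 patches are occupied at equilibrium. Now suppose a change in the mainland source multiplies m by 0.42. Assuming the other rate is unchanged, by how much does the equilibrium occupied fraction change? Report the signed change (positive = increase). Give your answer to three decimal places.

-0.146

Observed p* = 51/60 = 0.85000.
Balance m(1−p*) = e·p* gives m = e·p*/(1−p*) = 0.11×0.85000/0.15000 = 0.62333.
New p* = m/(m+e) = 0.26180/(0.26180+0.11000) = 0.70414.
Δp* = 0.70414 − 0.85000 = -0.14586.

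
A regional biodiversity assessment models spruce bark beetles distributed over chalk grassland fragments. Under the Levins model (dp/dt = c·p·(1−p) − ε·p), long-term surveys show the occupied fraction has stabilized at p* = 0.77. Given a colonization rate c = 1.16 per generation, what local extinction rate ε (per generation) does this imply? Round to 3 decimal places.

0.267

At equilibrium c(1−p*) = ε.
ε = 1.16 × (1 − 0.77) = 1.16 × 0.2300 = 0.2668.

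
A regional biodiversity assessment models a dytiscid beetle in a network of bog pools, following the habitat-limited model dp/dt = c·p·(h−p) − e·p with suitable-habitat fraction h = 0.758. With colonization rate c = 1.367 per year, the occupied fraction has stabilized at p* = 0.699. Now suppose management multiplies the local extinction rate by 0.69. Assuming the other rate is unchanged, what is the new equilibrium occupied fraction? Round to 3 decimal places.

0.717

Balance c(h−p*) = e gives e = 1.367×(0.758 − 0.69900) = 0.08065.
New p* = 0.758 − e/c = 0.758 − 0.05565/1.36700 = 0.71729.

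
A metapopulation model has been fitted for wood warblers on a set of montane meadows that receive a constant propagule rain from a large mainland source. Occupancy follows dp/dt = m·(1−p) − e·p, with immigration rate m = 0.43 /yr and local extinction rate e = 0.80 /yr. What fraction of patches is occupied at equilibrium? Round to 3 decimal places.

At equilibrium the propagule rain into empty patches balances local extinction: m(1−p*) = e·p*.
p* = m/(m+e) = 0.43/(0.43+0.80) = 0.43/1.2300 = 0.3496.

0.350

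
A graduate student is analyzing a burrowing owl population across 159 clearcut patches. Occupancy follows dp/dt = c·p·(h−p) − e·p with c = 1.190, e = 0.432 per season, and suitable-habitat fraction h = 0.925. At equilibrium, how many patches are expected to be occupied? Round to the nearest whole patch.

89

p* = h − e/c = 0.925 − 0.3630 = 0.5620.
Expected occupied patches = N × p* = 159 × 0.5620 = 89.35 ≈ 89.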